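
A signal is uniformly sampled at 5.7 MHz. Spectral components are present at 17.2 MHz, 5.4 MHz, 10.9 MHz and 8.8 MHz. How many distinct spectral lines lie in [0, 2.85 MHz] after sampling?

4

fs/2 = 2.85 MHz.
17.2 MHz mod fs = 0.1 MHz.
0.1 MHz ≤ fs/2 = 2.85 MHz, appears at 0.1 MHz.
5.4 MHz > fs/2 = 2.85 MHz, folds to fs − 5.4 MHz = 0.3 MHz.
10.9 MHz mod fs = 5.2 MHz.
5.2 MHz > fs/2 = 2.85 MHz, folds to fs − 5.2 MHz = 0.5 MHz.
8.8 MHz mod fs = 3.1 MHz.
3.1 MHz > fs/2 = 2.85 MHz, folds to fs − 3.1 MHz = 2.6 MHz.
Distinct values: {0.1 MHz, 0.3 MHz, 0.5 MHz, 2.6 MHz} → 4.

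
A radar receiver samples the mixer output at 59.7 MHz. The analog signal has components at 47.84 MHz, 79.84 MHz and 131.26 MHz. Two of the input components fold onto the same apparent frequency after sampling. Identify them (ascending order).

fs/2 = 29.85 MHz.
47.84 MHz > fs/2 = 29.85 MHz, folds to fs − 47.84 MHz = 11.86 MHz.
79.84 MHz mod fs = 20.14 MHz.
20.14 MHz ≤ fs/2 = 29.85 MHz, appears at 20.14 MHz.
131.26 MHz mod fs = 11.86 MHz.
11.86 MHz ≤ fs/2 = 29.85 MHz, appears at 11.86 MHz.
47.84 MHz and 131.26 MHz both map to 11.86 MHz.

47.84 MHz, 131.26 MHz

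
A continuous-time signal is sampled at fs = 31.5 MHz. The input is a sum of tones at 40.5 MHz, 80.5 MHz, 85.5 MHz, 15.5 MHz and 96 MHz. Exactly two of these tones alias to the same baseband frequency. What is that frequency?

fs/2 = 15.75 MHz.
40.5 MHz mod fs = 9 MHz.
9 MHz ≤ fs/2 = 15.75 MHz, appears at 9 MHz.
80.5 MHz mod fs = 17.5 MHz.
17.5 MHz > fs/2 = 15.75 MHz, folds to fs − 17.5 MHz = 14 MHz.
85.5 MHz mod fs = 22.5 MHz.
22.5 MHz > fs/2 = 15.75 MHz, folds to fs − 22.5 MHz = 9 MHz.
15.5 MHz ≤ fs/2 = 15.75 MHz, passes unchanged.
96 MHz mod fs = 1.5 MHz.
1.5 MHz ≤ fs/2 = 15.75 MHz, appears at 1.5 MHz.
40.5 MHz and 85.5 MHz both map to 9 MHz.

9 MHz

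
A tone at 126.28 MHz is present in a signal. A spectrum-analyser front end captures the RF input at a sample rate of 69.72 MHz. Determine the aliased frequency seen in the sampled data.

126.28 MHz mod fs = 56.56 MHz.
56.56 MHz > fs/2 = 34.86 MHz, folds to fs − 56.56 MHz = 13.16 MHz.

13.16 MHz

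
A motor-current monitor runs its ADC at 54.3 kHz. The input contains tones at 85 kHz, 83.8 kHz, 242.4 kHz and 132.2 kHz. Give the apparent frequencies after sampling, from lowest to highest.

fs/2 = 27.15 kHz.
85 kHz mod fs = 30.7 kHz.
30.7 kHz > fs/2 = 27.15 kHz, folds to fs − 30.7 kHz = 23.6 kHz.
83.8 kHz mod fs = 29.5 kHz.
29.5 kHz > fs/2 = 27.15 kHz, folds to fs − 29.5 kHz = 24.8 kHz.
242.4 kHz mod fs = 25.2 kHz.
25.2 kHz ≤ fs/2 = 27.15 kHz, appears at 25.2 kHz.
132.2 kHz mod fs = 23.6 kHz.
23.6 kHz ≤ fs/2 = 27.15 kHz, appears at 23.6 kHz.
Distinct values: {23.6 kHz, 24.8 kHz, 25.2 kHz}.

23.6 kHz, 24.8 kHz, 25.2 kHz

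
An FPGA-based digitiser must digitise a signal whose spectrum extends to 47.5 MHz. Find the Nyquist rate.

Nyquist rate = 2 × 47.5 MHz = 95 MHz.

95 MHz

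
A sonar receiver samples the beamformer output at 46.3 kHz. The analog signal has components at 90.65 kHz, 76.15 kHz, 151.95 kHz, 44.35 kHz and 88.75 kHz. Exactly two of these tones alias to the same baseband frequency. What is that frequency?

1.95 kHz

fs/2 = 23.15 kHz.
90.65 kHz mod fs = 44.35 kHz.
44.35 kHz > fs/2 = 23.15 kHz, folds to fs − 44.35 kHz = 1.95 kHz.
76.15 kHz mod fs = 29.85 kHz.
29.85 kHz > fs/2 = 23.15 kHz, folds to fs − 29.85 kHz = 16.45 kHz.
151.95 kHz mod fs = 13.05 kHz.
13.05 kHz ≤ fs/2 = 23.15 kHz, appears at 13.05 kHz.
44.35 kHz > fs/2 = 23.15 kHz, folds to fs − 44.35 kHz = 1.95 kHz.
88.75 kHz mod fs = 42.45 kHz.
42.45 kHz > fs/2 = 23.15 kHz, folds to fs − 42.45 kHz = 3.85 kHz.
44.35 kHz and 90.65 kHz both map to 1.95 kHz.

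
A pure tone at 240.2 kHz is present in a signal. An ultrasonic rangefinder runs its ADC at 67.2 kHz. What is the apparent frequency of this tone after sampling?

28.6 kHz

240.2 kHz mod fs = 38.6 kHz.
38.6 kHz > fs/2 = 33.6 kHz, folds to fs − 38.6 kHz = 28.6 kHz.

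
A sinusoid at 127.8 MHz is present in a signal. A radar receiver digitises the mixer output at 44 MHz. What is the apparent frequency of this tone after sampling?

127.8 MHz mod fs = 39.8 MHz.
39.8 MHz > fs/2 = 22 MHz, folds to fs − 39.8 MHz = 4.2 MHz.

4.2 MHz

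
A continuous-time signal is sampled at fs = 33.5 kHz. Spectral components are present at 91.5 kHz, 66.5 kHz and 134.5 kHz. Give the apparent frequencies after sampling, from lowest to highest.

fs/2 = 16.75 kHz.
91.5 kHz mod fs = 24.5 kHz.
24.5 kHz > fs/2 = 16.75 kHz, folds to fs − 24.5 kHz = 9 kHz.
66.5 kHz mod fs = 33 kHz.
33 kHz > fs/2 = 16.75 kHz, folds to fs − 33 kHz = 0.5 kHz.
134.5 kHz mod fs = 0.5 kHz.
0.5 kHz ≤ fs/2 = 16.75 kHz, appears at 0.5 kHz.
Distinct values: {0.5 kHz, 9 kHz}.

0.5 kHz, 9 kHz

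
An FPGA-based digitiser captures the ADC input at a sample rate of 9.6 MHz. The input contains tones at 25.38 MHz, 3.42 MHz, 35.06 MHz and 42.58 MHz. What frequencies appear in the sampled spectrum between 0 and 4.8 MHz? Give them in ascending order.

3.34 MHz, 3.42 MHz, 4.18 MHz

fs/2 = 4.8 MHz.
25.38 MHz mod fs = 6.18 MHz.
6.18 MHz > fs/2 = 4.8 MHz, folds to fs − 6.18 MHz = 3.42 MHz.
3.42 MHz ≤ fs/2 = 4.8 MHz, passes unchanged.
35.06 MHz mod fs = 6.26 MHz.
6.26 MHz > fs/2 = 4.8 MHz, folds to fs − 6.26 MHz = 3.34 MHz.
42.58 MHz mod fs = 4.18 MHz.
4.18 MHz ≤ fs/2 = 4.8 MHz, appears at 4.18 MHz.
Distinct values: {3.34 MHz, 3.42 MHz, 4.18 MHz}.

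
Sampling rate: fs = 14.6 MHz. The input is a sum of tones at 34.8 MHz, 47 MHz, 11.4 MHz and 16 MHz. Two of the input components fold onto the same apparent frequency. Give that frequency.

fs/2 = 7.3 MHz.
34.8 MHz mod fs = 5.6 MHz.
5.6 MHz ≤ fs/2 = 7.3 MHz, appears at 5.6 MHz.
47 MHz mod fs = 3.2 MHz.
3.2 MHz ≤ fs/2 = 7.3 MHz, appears at 3.2 MHz.
11.4 MHz > fs/2 = 7.3 MHz, folds to fs − 11.4 MHz = 3.2 MHz.
16 MHz mod fs = 1.4 MHz.
1.4 MHz ≤ fs/2 = 7.3 MHz, appears at 1.4 MHz.
11.4 MHz and 47 MHz both map to 3.2 MHz.

3.2 MHz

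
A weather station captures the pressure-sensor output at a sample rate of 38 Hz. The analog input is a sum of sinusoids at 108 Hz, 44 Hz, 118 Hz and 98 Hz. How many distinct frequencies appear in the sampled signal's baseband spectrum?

3

fs/2 = 19 Hz.
108 Hz mod fs = 32 Hz.
32 Hz > fs/2 = 19 Hz, folds to fs − 32 Hz = 6 Hz.
44 Hz mod fs = 6 Hz.
6 Hz ≤ fs/2 = 19 Hz, appears at 6 Hz.
118 Hz mod fs = 4 Hz.
4 Hz ≤ fs/2 = 19 Hz, appears at 4 Hz.
98 Hz mod fs = 22 Hz.
22 Hz > fs/2 = 19 Hz, folds to fs − 22 Hz = 16 Hz.
Distinct values: {4 Hz, 6 Hz, 16 Hz} → 3.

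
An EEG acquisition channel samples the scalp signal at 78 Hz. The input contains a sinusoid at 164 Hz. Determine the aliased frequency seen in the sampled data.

164 Hz mod fs = 8 Hz.
8 Hz ≤ fs/2 = 39 Hz, appears at 8 Hz.

8 Hz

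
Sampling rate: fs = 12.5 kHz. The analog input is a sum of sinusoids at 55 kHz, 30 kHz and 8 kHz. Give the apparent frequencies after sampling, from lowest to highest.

fs/2 = 6.25 kHz.
55 kHz mod fs = 5 kHz.
5 kHz ≤ fs/2 = 6.25 kHz, appears at 5 kHz.
30 kHz mod fs = 5 kHz.
5 kHz ≤ fs/2 = 6.25 kHz, appears at 5 kHz.
8 kHz > fs/2 = 6.25 kHz, folds to fs − 8 kHz = 4.5 kHz.
Distinct values: {4.5 kHz, 5 kHz}.

4.5 kHz, 5 kHz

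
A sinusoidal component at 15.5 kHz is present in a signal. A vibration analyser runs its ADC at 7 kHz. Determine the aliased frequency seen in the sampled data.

15.5 kHz mod fs = 1.5 kHz.
1.5 kHz ≤ fs/2 = 3.5 kHz, appears at 1.5 kHz.

1.5 kHz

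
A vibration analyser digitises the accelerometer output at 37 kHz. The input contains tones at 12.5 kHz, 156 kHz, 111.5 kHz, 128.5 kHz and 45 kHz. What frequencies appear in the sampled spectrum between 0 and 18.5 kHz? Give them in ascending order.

0.5 kHz, 8 kHz, 12.5 kHz, 17.5 kHz

fs/2 = 18.5 kHz.
12.5 kHz ≤ fs/2 = 18.5 kHz, passes unchanged.
156 kHz mod fs = 8 kHz.
8 kHz ≤ fs/2 = 18.5 kHz, appears at 8 kHz.
111.5 kHz mod fs = 0.5 kHz.
0.5 kHz ≤ fs/2 = 18.5 kHz, appears at 0.5 kHz.
128.5 kHz mod fs = 17.5 kHz.
17.5 kHz ≤ fs/2 = 18.5 kHz, appears at 17.5 kHz.
45 kHz mod fs = 8 kHz.
8 kHz ≤ fs/2 = 18.5 kHz, appears at 8 kHz.
Distinct values: {0.5 kHz, 8 kHz, 12.5 kHz, 17.5 kHz}.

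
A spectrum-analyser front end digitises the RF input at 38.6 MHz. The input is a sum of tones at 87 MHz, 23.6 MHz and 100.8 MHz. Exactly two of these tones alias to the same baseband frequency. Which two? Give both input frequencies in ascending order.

fs/2 = 19.3 MHz.
87 MHz mod fs = 9.8 MHz.
9.8 MHz ≤ fs/2 = 19.3 MHz, appears at 9.8 MHz.
23.6 MHz > fs/2 = 19.3 MHz, folds to fs − 23.6 MHz = 15 MHz.
100.8 MHz mod fs = 23.6 MHz.
23.6 MHz > fs/2 = 19.3 MHz, folds to fs − 23.6 MHz = 15 MHz.
23.6 MHz and 100.8 MHz both map to 15 MHz.

23.6 MHz, 100.8 MHz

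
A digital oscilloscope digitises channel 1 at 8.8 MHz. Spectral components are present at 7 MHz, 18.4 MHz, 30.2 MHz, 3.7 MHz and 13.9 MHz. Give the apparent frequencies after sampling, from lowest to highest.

fs/2 = 4.4 MHz.
7 MHz > fs/2 = 4.4 MHz, folds to fs − 7 MHz = 1.8 MHz.
18.4 MHz mod fs = 0.8 MHz.
0.8 MHz ≤ fs/2 = 4.4 MHz, appears at 0.8 MHz.
30.2 MHz mod fs = 3.8 MHz.
3.8 MHz ≤ fs/2 = 4.4 MHz, appears at 3.8 MHz.
3.7 MHz ≤ fs/2 = 4.4 MHz, passes unchanged.
13.9 MHz mod fs = 5.1 MHz.
5.1 MHz > fs/2 = 4.4 MHz, folds to fs − 5.1 MHz = 3.7 MHz.
Distinct values: {0.8 MHz, 1.8 MHz, 3.7 MHz, 3.8 MHz}.

0.8 MHz, 1.8 MHz, 3.7 MHz, 3.8 MHz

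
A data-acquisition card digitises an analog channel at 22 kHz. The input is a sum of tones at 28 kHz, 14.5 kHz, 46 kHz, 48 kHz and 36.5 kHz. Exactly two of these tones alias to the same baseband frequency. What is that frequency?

fs/2 = 11 kHz.
28 kHz mod fs = 6 kHz.
6 kHz ≤ fs/2 = 11 kHz, appears at 6 kHz.
14.5 kHz > fs/2 = 11 kHz, folds to fs − 14.5 kHz = 7.5 kHz.
46 kHz mod fs = 2 kHz.
2 kHz ≤ fs/2 = 11 kHz, appears at 2 kHz.
48 kHz mod fs = 4 kHz.
4 kHz ≤ fs/2 = 11 kHz, appears at 4 kHz.
36.5 kHz mod fs = 14.5 kHz.
14.5 kHz > fs/2 = 11 kHz, folds to fs − 14.5 kHz = 7.5 kHz.
14.5 kHz and 36.5 kHz both map to 7.5 kHz.

7.5 kHz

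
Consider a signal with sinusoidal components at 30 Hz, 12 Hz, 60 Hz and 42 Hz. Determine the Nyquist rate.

120 Hz

Highest-frequency component: 60 Hz.
Nyquist rate = 2 × 60 Hz = 120 Hz.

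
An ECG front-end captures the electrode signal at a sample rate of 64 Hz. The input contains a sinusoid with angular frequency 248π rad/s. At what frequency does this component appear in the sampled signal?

4 Hz

ω = 248π rad/s → f = ω/(2π) = 124 Hz.
124 Hz mod fs = 60 Hz.
60 Hz > fs/2 = 32 Hz, folds to fs − 60 Hz = 4 Hz.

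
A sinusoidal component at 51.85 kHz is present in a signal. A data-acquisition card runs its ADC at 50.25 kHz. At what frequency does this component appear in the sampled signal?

51.85 kHz mod fs = 1.6 kHz.
1.6 kHz ≤ fs/2 = 25.125 kHz, appears at 1.6 kHz.

1.6 kHz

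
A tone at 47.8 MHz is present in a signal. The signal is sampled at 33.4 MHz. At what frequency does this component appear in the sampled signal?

47.8 MHz mod fs = 14.4 MHz.
14.4 MHz ≤ fs/2 = 16.7 MHz, appears at 14.4 MHz.

14.4 MHz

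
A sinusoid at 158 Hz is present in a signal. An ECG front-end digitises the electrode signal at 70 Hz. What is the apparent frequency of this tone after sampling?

158 Hz mod fs = 18 Hz.
18 Hz ≤ fs/2 = 35 Hz, appears at 18 Hz.

18 Hz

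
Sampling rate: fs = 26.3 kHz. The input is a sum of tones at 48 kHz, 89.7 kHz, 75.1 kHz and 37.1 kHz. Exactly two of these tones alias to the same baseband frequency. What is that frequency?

fs/2 = 13.15 kHz.
48 kHz mod fs = 21.7 kHz.
21.7 kHz > fs/2 = 13.15 kHz, folds to fs − 21.7 kHz = 4.6 kHz.
89.7 kHz mod fs = 10.8 kHz.
10.8 kHz ≤ fs/2 = 13.15 kHz, appears at 10.8 kHz.
75.1 kHz mod fs = 22.5 kHz.
22.5 kHz > fs/2 = 13.15 kHz, folds to fs − 22.5 kHz = 3.8 kHz.
37.1 kHz mod fs = 10.8 kHz.
10.8 kHz ≤ fs/2 = 13.15 kHz, appears at 10.8 kHz.
37.1 kHz and 89.7 kHz both map to 10.8 kHz.

10.8 kHz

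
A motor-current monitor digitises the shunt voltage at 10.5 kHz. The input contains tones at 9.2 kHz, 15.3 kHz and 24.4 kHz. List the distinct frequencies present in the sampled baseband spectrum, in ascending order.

fs/2 = 5.25 kHz.
9.2 kHz > fs/2 = 5.25 kHz, folds to fs − 9.2 kHz = 1.3 kHz.
15.3 kHz mod fs = 4.8 kHz.
4.8 kHz ≤ fs/2 = 5.25 kHz, appears at 4.8 kHz.
24.4 kHz mod fs = 3.4 kHz.
3.4 kHz ≤ fs/2 = 5.25 kHz, appears at 3.4 kHz.
Distinct values: {1.3 kHz, 3.4 kHz, 4.8 kHz}.

1.3 kHz, 3.4 kHz, 4.8 kHz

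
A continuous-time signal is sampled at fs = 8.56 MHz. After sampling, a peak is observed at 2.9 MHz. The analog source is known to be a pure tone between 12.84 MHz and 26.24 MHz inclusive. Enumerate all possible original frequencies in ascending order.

Frequencies that alias to 2.9 MHz are k·fs ± 2.9 MHz for integer k ≥ 0.
k=0: 2.9 MHz.
k=1: 5.66 MHz, 11.46 MHz.
k=2: 14.22 MHz, 20.02 MHz.
k=3: 22.78 MHz, 28.58 MHz.
k=4: 31.34 MHz, 37.14 MHz.
Within [12.84 MHz, 26.24 MHz]: 14.22 MHz, 20.02 MHz, 22.78 MHz.

14.22 MHz, 20.02 MHz, 22.78 MHz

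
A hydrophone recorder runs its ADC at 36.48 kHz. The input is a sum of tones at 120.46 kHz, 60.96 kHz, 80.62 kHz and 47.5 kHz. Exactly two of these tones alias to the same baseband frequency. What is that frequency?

fs/2 = 18.24 kHz.
120.46 kHz mod fs = 11.02 kHz.
11.02 kHz ≤ fs/2 = 18.24 kHz, appears at 11.02 kHz.
60.96 kHz mod fs = 24.48 kHz.
24.48 kHz > fs/2 = 18.24 kHz, folds to fs − 24.48 kHz = 12 kHz.
80.62 kHz mod fs = 7.66 kHz.
7.66 kHz ≤ fs/2 = 18.24 kHz, appears at 7.66 kHz.
47.5 kHz mod fs = 11.02 kHz.
11.02 kHz ≤ fs/2 = 18.24 kHz, appears at 11.02 kHz.
47.5 kHz and 120.46 kHz both map to 11.02 kHz.

11.02 kHz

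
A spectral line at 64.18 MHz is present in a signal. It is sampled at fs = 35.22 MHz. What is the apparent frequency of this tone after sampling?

6.26 MHz

64.18 MHz mod fs = 28.96 MHz.
28.96 MHz > fs/2 = 17.61 MHz, folds to fs − 28.96 MHz = 6.26 MHz.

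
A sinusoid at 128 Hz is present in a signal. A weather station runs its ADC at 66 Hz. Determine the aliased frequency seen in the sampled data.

128 Hz mod fs = 62 Hz.
62 Hz > fs/2 = 33 Hz, folds to fs − 62 Hz = 4 Hz.

4 Hz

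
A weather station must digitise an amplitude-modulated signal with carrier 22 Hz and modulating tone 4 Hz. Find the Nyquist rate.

52 Hz

AM sidebands sit at fc ± fm = 18 Hz and 26 Hz.
Highest-frequency component: 26 Hz.
Nyquist rate = 2 × 26 Hz = 52 Hz.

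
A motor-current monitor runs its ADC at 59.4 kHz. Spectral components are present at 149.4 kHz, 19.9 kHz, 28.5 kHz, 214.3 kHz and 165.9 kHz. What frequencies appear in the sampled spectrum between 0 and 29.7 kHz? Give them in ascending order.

fs/2 = 29.7 kHz.
149.4 kHz mod fs = 30.6 kHz.
30.6 kHz > fs/2 = 29.7 kHz, folds to fs − 30.6 kHz = 28.8 kHz.
19.9 kHz ≤ fs/2 = 29.7 kHz, passes unchanged.
28.5 kHz ≤ fs/2 = 29.7 kHz, passes unchanged.
214.3 kHz mod fs = 36.1 kHz.
36.1 kHz > fs/2 = 29.7 kHz, folds to fs − 36.1 kHz = 23.3 kHz.
165.9 kHz mod fs = 47.1 kHz.
47.1 kHz > fs/2 = 29.7 kHz, folds to fs − 47.1 kHz = 12.3 kHz.
Distinct values: {12.3 kHz, 19.9 kHz, 23.3 kHz, 28.5 kHz, 28.8 kHz}.

12.3 kHz, 19.9 kHz, 23.3 kHz, 28.5 kHz, 28.8 kHz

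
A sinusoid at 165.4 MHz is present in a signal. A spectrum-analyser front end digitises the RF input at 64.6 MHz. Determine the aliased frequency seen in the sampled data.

165.4 MHz mod fs = 36.2 MHz.
36.2 MHz > fs/2 = 32.3 MHz, folds to fs − 36.2 MHz = 28.4 MHz.

28.4 MHz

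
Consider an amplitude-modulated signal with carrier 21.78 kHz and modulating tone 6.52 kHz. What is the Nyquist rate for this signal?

AM sidebands sit at fc ± fm = 15.26 kHz and 28.3 kHz.
Highest-frequency component: 28.3 kHz.
Nyquist rate = 2 × 28.3 kHz = 56.6 kHz.

56.6 kHz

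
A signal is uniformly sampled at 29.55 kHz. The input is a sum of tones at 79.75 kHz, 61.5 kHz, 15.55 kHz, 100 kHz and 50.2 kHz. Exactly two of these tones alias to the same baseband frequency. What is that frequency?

fs/2 = 14.775 kHz.
79.75 kHz mod fs = 20.65 kHz.
20.65 kHz > fs/2 = 14.775 kHz, folds to fs − 20.65 kHz = 8.9 kHz.
61.5 kHz mod fs = 2.4 kHz.
2.4 kHz ≤ fs/2 = 14.775 kHz, appears at 2.4 kHz.
15.55 kHz > fs/2 = 14.775 kHz, folds to fs − 15.55 kHz = 14 kHz.
100 kHz mod fs = 11.35 kHz.
11.35 kHz ≤ fs/2 = 14.775 kHz, appears at 11.35 kHz.
50.2 kHz mod fs = 20.65 kHz.
20.65 kHz > fs/2 = 14.775 kHz, folds to fs − 20.65 kHz = 8.9 kHz.
50.2 kHz and 79.75 kHz both map to 8.9 kHz.

8.9 kHz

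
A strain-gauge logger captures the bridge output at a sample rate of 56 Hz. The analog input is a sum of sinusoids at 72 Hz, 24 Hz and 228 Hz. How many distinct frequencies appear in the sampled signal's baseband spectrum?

3

fs/2 = 28 Hz.
72 Hz mod fs = 16 Hz.
16 Hz ≤ fs/2 = 28 Hz, appears at 16 Hz.
24 Hz ≤ fs/2 = 28 Hz, passes unchanged.
228 Hz mod fs = 4 Hz.
4 Hz ≤ fs/2 = 28 Hz, appears at 4 Hz.
Distinct values: {4 Hz, 16 Hz, 24 Hz} → 3.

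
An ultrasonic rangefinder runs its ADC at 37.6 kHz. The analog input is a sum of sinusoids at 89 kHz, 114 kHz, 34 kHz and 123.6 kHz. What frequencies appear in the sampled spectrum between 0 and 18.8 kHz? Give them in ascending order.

fs/2 = 18.8 kHz.
89 kHz mod fs = 13.8 kHz.
13.8 kHz ≤ fs/2 = 18.8 kHz, appears at 13.8 kHz.
114 kHz mod fs = 1.2 kHz.
1.2 kHz ≤ fs/2 = 18.8 kHz, appears at 1.2 kHz.
34 kHz > fs/2 = 18.8 kHz, folds to fs − 34 kHz = 3.6 kHz.
123.6 kHz mod fs = 10.8 kHz.
10.8 kHz ≤ fs/2 = 18.8 kHz, appears at 10.8 kHz.
Distinct values: {1.2 kHz, 3.6 kHz, 10.8 kHz, 13.8 kHz}.

1.2 kHz, 3.6 kHz, 10.8 kHz, 13.8 kHz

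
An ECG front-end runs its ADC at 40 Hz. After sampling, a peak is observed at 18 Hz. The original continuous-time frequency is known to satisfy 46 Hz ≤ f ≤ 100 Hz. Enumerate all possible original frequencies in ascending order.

58 Hz, 62 Hz, 98 Hz

Frequencies that alias to 18 Hz are k·fs ± 18 Hz for integer k ≥ 0.
k=0: 18 Hz.
k=1: 22 Hz, 58 Hz.
k=2: 62 Hz, 98 Hz.
k=3: 102 Hz, 138 Hz.
Within [46 Hz, 100 Hz]: 58 Hz, 62 Hz, 98 Hz.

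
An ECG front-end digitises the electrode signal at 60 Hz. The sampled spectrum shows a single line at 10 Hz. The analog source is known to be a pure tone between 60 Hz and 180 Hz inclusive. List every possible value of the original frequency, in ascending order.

70 Hz, 110 Hz, 130 Hz, 170 Hz

Frequencies that alias to 10 Hz are k·fs ± 10 Hz for integer k ≥ 0.
k=0: 10 Hz.
k=1: 50 Hz, 70 Hz.
k=2: 110 Hz, 130 Hz.
k=3: 170 Hz, 190 Hz.
k=4: 230 Hz, 250 Hz.
Within [60 Hz, 180 Hz]: 70 Hz, 110 Hz, 130 Hz, 170 Hz.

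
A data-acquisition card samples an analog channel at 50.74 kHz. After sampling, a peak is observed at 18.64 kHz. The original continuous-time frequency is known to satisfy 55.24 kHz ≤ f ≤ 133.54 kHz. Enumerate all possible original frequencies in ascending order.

69.38 kHz, 82.84 kHz, 120.12 kHz

Frequencies that alias to 18.64 kHz are k·fs ± 18.64 kHz for integer k ≥ 0.
k=0: 18.64 kHz.
k=1: 32.1 kHz, 69.38 kHz.
k=2: 82.84 kHz, 120.12 kHz.
k=3: 133.58 kHz, 170.86 kHz.
Within [55.24 kHz, 133.54 kHz]: 69.38 kHz, 82.84 kHz, 120.12 kHz.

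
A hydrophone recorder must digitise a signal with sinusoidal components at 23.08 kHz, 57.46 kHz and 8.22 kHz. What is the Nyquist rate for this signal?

114.92 kHz

Highest-frequency component: 57.46 kHz.
Nyquist rate = 2 × 57.46 kHz = 114.92 kHz.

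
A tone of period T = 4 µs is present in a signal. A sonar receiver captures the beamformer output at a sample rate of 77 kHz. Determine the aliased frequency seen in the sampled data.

T = 4 µs → f = 1/T = 250 kHz.
250 kHz mod fs = 19 kHz.
19 kHz ≤ fs/2 = 38.5 kHz, appears at 19 kHz.

19 kHz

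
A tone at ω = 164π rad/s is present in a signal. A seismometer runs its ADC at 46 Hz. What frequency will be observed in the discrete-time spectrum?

ω = 164π rad/s → f = ω/(2π) = 82 Hz.
82 Hz mod fs = 36 Hz.
36 Hz > fs/2 = 23 Hz, folds to fs − 36 Hz = 10 Hz.

10 Hz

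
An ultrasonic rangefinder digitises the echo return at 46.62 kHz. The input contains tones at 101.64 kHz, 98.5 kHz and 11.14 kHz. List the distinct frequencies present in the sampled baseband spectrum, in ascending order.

5.26 kHz, 8.4 kHz, 11.14 kHz

fs/2 = 23.31 kHz.
101.64 kHz mod fs = 8.4 kHz.
8.4 kHz ≤ fs/2 = 23.31 kHz, appears at 8.4 kHz.
98.5 kHz mod fs = 5.26 kHz.
5.26 kHz ≤ fs/2 = 23.31 kHz, appears at 5.26 kHz.
11.14 kHz ≤ fs/2 = 23.31 kHz, passes unchanged.
Distinct values: {5.26 kHz, 8.4 kHz, 11.14 kHz}.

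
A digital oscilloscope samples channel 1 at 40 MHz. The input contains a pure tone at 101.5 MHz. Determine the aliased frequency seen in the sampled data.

18.5 MHz

101.5 MHz mod fs = 21.5 MHz.
21.5 MHz > fs/2 = 20 MHz, folds to fs − 21.5 MHz = 18.5 MHz.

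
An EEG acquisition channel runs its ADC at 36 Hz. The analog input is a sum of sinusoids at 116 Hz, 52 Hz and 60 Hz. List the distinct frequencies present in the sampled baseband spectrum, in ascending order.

fs/2 = 18 Hz.
116 Hz mod fs = 8 Hz.
8 Hz ≤ fs/2 = 18 Hz, appears at 8 Hz.
52 Hz mod fs = 16 Hz.
16 Hz ≤ fs/2 = 18 Hz, appears at 16 Hz.
60 Hz mod fs = 24 Hz.
24 Hz > fs/2 = 18 Hz, folds to fs − 24 Hz = 12 Hz.
Distinct values: {8 Hz, 12 Hz, 16 Hz}.

8 Hz, 12 Hz, 16 Hz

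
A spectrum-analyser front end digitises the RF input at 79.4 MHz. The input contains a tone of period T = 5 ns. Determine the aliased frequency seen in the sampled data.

T = 5 ns → f = 1/T = 200 MHz.
200 MHz mod fs = 41.2 MHz.
41.2 MHz > fs/2 = 39.7 MHz, folds to fs − 41.2 MHz = 38.2 MHz.

38.2 MHz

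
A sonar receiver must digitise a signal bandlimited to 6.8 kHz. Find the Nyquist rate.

13.6 kHz

Nyquist rate = 2 × 6.8 kHz = 13.6 kHz.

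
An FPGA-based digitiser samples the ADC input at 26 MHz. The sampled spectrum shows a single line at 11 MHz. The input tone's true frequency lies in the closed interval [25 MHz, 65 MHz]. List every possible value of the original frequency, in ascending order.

37 MHz, 41 MHz, 63 MHz

Frequencies that alias to 11 MHz are k·fs ± 11 MHz for integer k ≥ 0.
k=0: 11 MHz.
k=1: 15 MHz, 37 MHz.
k=2: 41 MHz, 63 MHz.
k=3: 67 MHz, 89 MHz.
Within [25 MHz, 65 MHz]: 37 MHz, 41 MHz, 63 MHz.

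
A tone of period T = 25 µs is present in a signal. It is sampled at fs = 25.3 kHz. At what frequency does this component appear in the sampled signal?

T = 25 µs → f = 1/T = 40 kHz.
40 kHz mod fs = 14.7 kHz.
14.7 kHz > fs/2 = 12.65 kHz, folds to fs − 14.7 kHz = 10.6 kHz.

10.6 kHz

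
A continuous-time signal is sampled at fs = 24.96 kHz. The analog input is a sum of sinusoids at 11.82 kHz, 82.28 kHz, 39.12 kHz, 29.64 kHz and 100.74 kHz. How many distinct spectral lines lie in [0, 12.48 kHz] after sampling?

fs/2 = 12.48 kHz.
11.82 kHz ≤ fs/2 = 12.48 kHz, passes unchanged.
82.28 kHz mod fs = 7.4 kHz.
7.4 kHz ≤ fs/2 = 12.48 kHz, appears at 7.4 kHz.
39.12 kHz mod fs = 14.16 kHz.
14.16 kHz > fs/2 = 12.48 kHz, folds to fs − 14.16 kHz = 10.8 kHz.
29.64 kHz mod fs = 4.68 kHz.
4.68 kHz ≤ fs/2 = 12.48 kHz, appears at 4.68 kHz.
100.74 kHz mod fs = 0.9 kHz.
0.9 kHz ≤ fs/2 = 12.48 kHz, appears at 0.9 kHz.
Distinct values: {0.9 kHz, 4.68 kHz, 7.4 kHz, 10.8 kHz, 11.82 kHz} → 5.

5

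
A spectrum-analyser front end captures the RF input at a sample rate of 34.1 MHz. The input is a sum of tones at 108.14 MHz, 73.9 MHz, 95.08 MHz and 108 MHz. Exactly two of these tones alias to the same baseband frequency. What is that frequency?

fs/2 = 17.05 MHz.
108.14 MHz mod fs = 5.84 MHz.
5.84 MHz ≤ fs/2 = 17.05 MHz, appears at 5.84 MHz.
73.9 MHz mod fs = 5.7 MHz.
5.7 MHz ≤ fs/2 = 17.05 MHz, appears at 5.7 MHz.
95.08 MHz mod fs = 26.88 MHz.
26.88 MHz > fs/2 = 17.05 MHz, folds to fs − 26.88 MHz = 7.22 MHz.
108 MHz mod fs = 5.7 MHz.
5.7 MHz ≤ fs/2 = 17.05 MHz, appears at 5.7 MHz.
73.9 MHz and 108 MHz both map to 5.7 MHz.

5.7 MHz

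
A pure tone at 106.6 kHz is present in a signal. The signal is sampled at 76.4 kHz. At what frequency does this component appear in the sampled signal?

106.6 kHz mod fs = 30.2 kHz.
30.2 kHz ≤ fs/2 = 38.2 kHz, appears at 30.2 kHz.

30.2 kHz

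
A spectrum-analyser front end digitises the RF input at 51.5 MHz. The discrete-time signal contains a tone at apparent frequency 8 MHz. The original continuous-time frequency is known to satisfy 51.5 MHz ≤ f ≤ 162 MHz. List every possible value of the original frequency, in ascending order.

Frequencies that alias to 8 MHz are k·fs ± 8 MHz for integer k ≥ 0.
k=0: 8 MHz.
k=1: 43.5 MHz, 59.5 MHz.
k=2: 95 MHz, 111 MHz.
k=3: 146.5 MHz, 162.5 MHz.
k=4: 198 MHz, 214 MHz.
Within [51.5 MHz, 162 MHz]: 59.5 MHz, 95 MHz, 111 MHz, 146.5 MHz.

59.5 MHz, 95 MHz, 111 MHz, 146.5 MHz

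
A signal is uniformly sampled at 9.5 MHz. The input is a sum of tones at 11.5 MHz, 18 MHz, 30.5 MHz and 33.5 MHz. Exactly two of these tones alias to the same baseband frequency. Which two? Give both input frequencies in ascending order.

11.5 MHz, 30.5 MHz

fs/2 = 4.75 MHz.
11.5 MHz mod fs = 2 MHz.
2 MHz ≤ fs/2 = 4.75 MHz, appears at 2 MHz.
18 MHz mod fs = 8.5 MHz.
8.5 MHz > fs/2 = 4.75 MHz, folds to fs − 8.5 MHz = 1 MHz.
30.5 MHz mod fs = 2 MHz.
2 MHz ≤ fs/2 = 4.75 MHz, appears at 2 MHz.
33.5 MHz mod fs = 5 MHz.
5 MHz > fs/2 = 4.75 MHz, folds to fs − 5 MHz = 4.5 MHz.
11.5 MHz and 30.5 MHz both map to 2 MHz.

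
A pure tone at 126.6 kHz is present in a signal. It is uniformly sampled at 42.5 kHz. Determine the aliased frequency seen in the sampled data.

0.9 kHz

126.6 kHz mod fs = 41.6 kHz.
41.6 kHz > fs/2 = 21.25 kHz, folds to fs − 41.6 kHz = 0.9 kHz.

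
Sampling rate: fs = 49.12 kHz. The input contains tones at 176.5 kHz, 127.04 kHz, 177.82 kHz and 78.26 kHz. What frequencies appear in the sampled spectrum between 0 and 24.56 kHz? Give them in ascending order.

fs/2 = 24.56 kHz.
176.5 kHz mod fs = 29.14 kHz.
29.14 kHz > fs/2 = 24.56 kHz, folds to fs − 29.14 kHz = 19.98 kHz.
127.04 kHz mod fs = 28.8 kHz.
28.8 kHz > fs/2 = 24.56 kHz, folds to fs − 28.8 kHz = 20.32 kHz.
177.82 kHz mod fs = 30.46 kHz.
30.46 kHz > fs/2 = 24.56 kHz, folds to fs − 30.46 kHz = 18.66 kHz.
78.26 kHz mod fs = 29.14 kHz.
29.14 kHz > fs/2 = 24.56 kHz, folds to fs − 29.14 kHz = 19.98 kHz.
Distinct values: {18.66 kHz, 19.98 kHz, 20.32 kHz}.

18.66 kHz, 19.98 kHz, 20.32 kHz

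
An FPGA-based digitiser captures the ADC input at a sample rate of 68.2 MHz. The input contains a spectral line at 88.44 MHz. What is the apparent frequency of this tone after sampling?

20.24 MHz

88.44 MHz mod fs = 20.24 MHz.
20.24 MHz ≤ fs/2 = 34.1 MHz, appears at 20.24 MHz.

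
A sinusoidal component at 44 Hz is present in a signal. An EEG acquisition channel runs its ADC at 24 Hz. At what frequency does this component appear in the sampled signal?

4 Hz

44 Hz mod fs = 20 Hz.
20 Hz > fs/2 = 12 Hz, folds to fs − 20 Hz = 4 Hz.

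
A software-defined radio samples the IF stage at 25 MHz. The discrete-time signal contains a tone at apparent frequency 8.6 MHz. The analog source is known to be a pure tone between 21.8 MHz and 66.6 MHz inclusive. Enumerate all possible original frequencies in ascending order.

Frequencies that alias to 8.6 MHz are k·fs ± 8.6 MHz for integer k ≥ 0.
k=0: 8.6 MHz.
k=1: 16.4 MHz, 33.6 MHz.
k=2: 41.4 MHz, 58.6 MHz.
k=3: 66.4 MHz, 83.6 MHz.
k=4: 91.4 MHz, 108.6 MHz.
Within [21.8 MHz, 66.6 MHz]: 33.6 MHz, 41.4 MHz, 58.6 MHz, 66.4 MHz.

33.6 MHz, 41.4 MHz, 58.6 MHz, 66.4 MHz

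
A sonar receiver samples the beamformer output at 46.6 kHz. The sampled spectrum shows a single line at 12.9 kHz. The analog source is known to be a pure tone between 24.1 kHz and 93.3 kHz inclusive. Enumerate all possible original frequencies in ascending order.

33.7 kHz, 59.5 kHz, 80.3 kHz

Frequencies that alias to 12.9 kHz are k·fs ± 12.9 kHz for integer k ≥ 0.
k=0: 12.9 kHz.
k=1: 33.7 kHz, 59.5 kHz.
k=2: 80.3 kHz, 106.1 kHz.
k=3: 126.9 kHz, 152.7 kHz.
Within [24.1 kHz, 93.3 kHz]: 33.7 kHz, 59.5 kHz, 80.3 kHz.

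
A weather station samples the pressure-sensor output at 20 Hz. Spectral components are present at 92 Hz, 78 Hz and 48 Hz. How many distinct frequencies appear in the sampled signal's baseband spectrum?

fs/2 = 10 Hz.
92 Hz mod fs = 12 Hz.
12 Hz > fs/2 = 10 Hz, folds to fs − 12 Hz = 8 Hz.
78 Hz mod fs = 18 Hz.
18 Hz > fs/2 = 10 Hz, folds to fs − 18 Hz = 2 Hz.
48 Hz mod fs = 8 Hz.
8 Hz ≤ fs/2 = 10 Hz, appears at 8 Hz.
Distinct values: {2 Hz, 8 Hz} → 2.

2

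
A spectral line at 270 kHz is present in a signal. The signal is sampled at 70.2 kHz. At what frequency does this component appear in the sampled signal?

10.8 kHz

270 kHz mod fs = 59.4 kHz.
59.4 kHz > fs/2 = 35.1 kHz, folds to fs − 59.4 kHz = 10.8 kHz.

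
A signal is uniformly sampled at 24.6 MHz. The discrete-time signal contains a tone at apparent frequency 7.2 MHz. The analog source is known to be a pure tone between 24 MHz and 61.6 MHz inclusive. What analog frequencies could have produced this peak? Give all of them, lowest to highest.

Frequencies that alias to 7.2 MHz are k·fs ± 7.2 MHz for integer k ≥ 0.
k=0: 7.2 MHz.
k=1: 17.4 MHz, 31.8 MHz.
k=2: 42 MHz, 56.4 MHz.
k=3: 66.6 MHz, 81 MHz.
Within [24 MHz, 61.6 MHz]: 31.8 MHz, 42 MHz, 56.4 MHz.

31.8 MHz, 42 MHz, 56.4 MHz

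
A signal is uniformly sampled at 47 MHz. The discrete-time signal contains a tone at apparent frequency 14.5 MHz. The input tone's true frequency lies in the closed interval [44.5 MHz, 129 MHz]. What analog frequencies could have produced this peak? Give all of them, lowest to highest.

61.5 MHz, 79.5 MHz, 108.5 MHz, 126.5 MHz

Frequencies that alias to 14.5 MHz are k·fs ± 14.5 MHz for integer k ≥ 0.
k=0: 14.5 MHz.
k=1: 32.5 MHz, 61.5 MHz.
k=2: 79.5 MHz, 108.5 MHz.
k=3: 126.5 MHz, 155.5 MHz.
k=4: 173.5 MHz, 202.5 MHz.
Within [44.5 MHz, 129 MHz]: 61.5 MHz, 79.5 MHz, 108.5 MHz, 126.5 MHz.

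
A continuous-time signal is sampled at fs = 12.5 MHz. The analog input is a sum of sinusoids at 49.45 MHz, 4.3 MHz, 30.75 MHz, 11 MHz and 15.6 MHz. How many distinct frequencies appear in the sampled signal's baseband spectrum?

fs/2 = 6.25 MHz.
49.45 MHz mod fs = 11.95 MHz.
11.95 MHz > fs/2 = 6.25 MHz, folds to fs − 11.95 MHz = 0.55 MHz.
4.3 MHz ≤ fs/2 = 6.25 MHz, passes unchanged.
30.75 MHz mod fs = 5.75 MHz.
5.75 MHz ≤ fs/2 = 6.25 MHz, appears at 5.75 MHz.
11 MHz > fs/2 = 6.25 MHz, folds to fs − 11 MHz = 1.5 MHz.
15.6 MHz mod fs = 3.1 MHz.
3.1 MHz ≤ fs/2 = 6.25 MHz, appears at 3.1 MHz.
Distinct values: {0.55 MHz, 1.5 MHz, 3.1 MHz, 4.3 MHz, 5.75 MHz} → 5.

5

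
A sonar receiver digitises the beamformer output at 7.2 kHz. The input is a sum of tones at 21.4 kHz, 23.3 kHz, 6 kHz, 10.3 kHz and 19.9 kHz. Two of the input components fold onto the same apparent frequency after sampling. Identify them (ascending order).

fs/2 = 3.6 kHz.
21.4 kHz mod fs = 7 kHz.
7 kHz > fs/2 = 3.6 kHz, folds to fs − 7 kHz = 0.2 kHz.
23.3 kHz mod fs = 1.7 kHz.
1.7 kHz ≤ fs/2 = 3.6 kHz, appears at 1.7 kHz.
6 kHz > fs/2 = 3.6 kHz, folds to fs − 6 kHz = 1.2 kHz.
10.3 kHz mod fs = 3.1 kHz.
3.1 kHz ≤ fs/2 = 3.6 kHz, appears at 3.1 kHz.
19.9 kHz mod fs = 5.5 kHz.
5.5 kHz > fs/2 = 3.6 kHz, folds to fs − 5.5 kHz = 1.7 kHz.
19.9 kHz and 23.3 kHz both map to 1.7 kHz.

19.9 kHz, 23.3 kHz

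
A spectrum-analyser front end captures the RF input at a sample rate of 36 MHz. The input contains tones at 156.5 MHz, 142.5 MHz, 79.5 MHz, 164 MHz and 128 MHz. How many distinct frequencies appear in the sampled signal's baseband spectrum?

4

fs/2 = 18 MHz.
156.5 MHz mod fs = 12.5 MHz.
12.5 MHz ≤ fs/2 = 18 MHz, appears at 12.5 MHz.
142.5 MHz mod fs = 34.5 MHz.
34.5 MHz > fs/2 = 18 MHz, folds to fs − 34.5 MHz = 1.5 MHz.
79.5 MHz mod fs = 7.5 MHz.
7.5 MHz ≤ fs/2 = 18 MHz, appears at 7.5 MHz.
164 MHz mod fs = 20 MHz.
20 MHz > fs/2 = 18 MHz, folds to fs − 20 MHz = 16 MHz.
128 MHz mod fs = 20 MHz.
20 MHz > fs/2 = 18 MHz, folds to fs − 20 MHz = 16 MHz.
Distinct values: {1.5 MHz, 7.5 MHz, 12.5 MHz, 16 MHz} → 4.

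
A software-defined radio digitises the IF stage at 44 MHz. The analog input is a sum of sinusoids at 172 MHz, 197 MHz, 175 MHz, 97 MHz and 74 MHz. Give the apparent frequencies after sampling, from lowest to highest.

fs/2 = 22 MHz.
172 MHz mod fs = 40 MHz.
40 MHz > fs/2 = 22 MHz, folds to fs − 40 MHz = 4 MHz.
197 MHz mod fs = 21 MHz.
21 MHz ≤ fs/2 = 22 MHz, appears at 21 MHz.
175 MHz mod fs = 43 MHz.
43 MHz > fs/2 = 22 MHz, folds to fs − 43 MHz = 1 MHz.
97 MHz mod fs = 9 MHz.
9 MHz ≤ fs/2 = 22 MHz, appears at 9 MHz.
74 MHz mod fs = 30 MHz.
30 MHz > fs/2 = 22 MHz, folds to fs − 30 MHz = 14 MHz.
Distinct values: {1 MHz, 4 MHz, 9 MHz, 14 MHz, 21 MHz}.

1 MHz, 4 MHz, 9 MHz, 14 MHz, 21 MHz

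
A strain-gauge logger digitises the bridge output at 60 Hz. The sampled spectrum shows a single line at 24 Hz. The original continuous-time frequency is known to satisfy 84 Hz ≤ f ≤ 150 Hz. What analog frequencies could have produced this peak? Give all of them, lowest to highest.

Frequencies that alias to 24 Hz are k·fs ± 24 Hz for integer k ≥ 0.
k=0: 24 Hz.
k=1: 36 Hz, 84 Hz.
k=2: 96 Hz, 144 Hz.
k=3: 156 Hz, 204 Hz.
Within [84 Hz, 150 Hz]: 84 Hz, 96 Hz, 144 Hz.

84 Hz, 96 Hz, 144 Hz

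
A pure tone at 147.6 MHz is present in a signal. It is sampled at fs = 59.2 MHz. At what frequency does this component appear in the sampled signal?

147.6 MHz mod fs = 29.2 MHz.
29.2 MHz ≤ fs/2 = 29.6 MHz, appears at 29.2 MHz.

29.2 MHz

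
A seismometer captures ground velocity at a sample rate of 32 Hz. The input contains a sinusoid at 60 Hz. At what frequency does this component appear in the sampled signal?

60 Hz mod fs = 28 Hz.
28 Hz > fs/2 = 16 Hz, folds to fs − 28 Hz = 4 Hz.

4 Hz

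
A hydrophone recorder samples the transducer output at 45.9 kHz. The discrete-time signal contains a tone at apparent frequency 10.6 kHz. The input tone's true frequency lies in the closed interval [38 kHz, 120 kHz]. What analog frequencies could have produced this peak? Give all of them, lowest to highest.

56.5 kHz, 81.2 kHz, 102.4 kHz

Frequencies that alias to 10.6 kHz are k·fs ± 10.6 kHz for integer k ≥ 0.
k=0: 10.6 kHz.
k=1: 35.3 kHz, 56.5 kHz.
k=2: 81.2 kHz, 102.4 kHz.
k=3: 127.1 kHz, 148.3 kHz.
Within [38 kHz, 120 kHz]: 56.5 kHz, 81.2 kHz, 102.4 kHz.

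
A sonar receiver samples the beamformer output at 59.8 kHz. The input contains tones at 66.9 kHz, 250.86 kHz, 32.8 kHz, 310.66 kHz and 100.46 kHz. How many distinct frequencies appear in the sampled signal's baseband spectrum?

4

fs/2 = 29.9 kHz.
66.9 kHz mod fs = 7.1 kHz.
7.1 kHz ≤ fs/2 = 29.9 kHz, appears at 7.1 kHz.
250.86 kHz mod fs = 11.66 kHz.
11.66 kHz ≤ fs/2 = 29.9 kHz, appears at 11.66 kHz.
32.8 kHz > fs/2 = 29.9 kHz, folds to fs − 32.8 kHz = 27 kHz.
310.66 kHz mod fs = 11.66 kHz.
11.66 kHz ≤ fs/2 = 29.9 kHz, appears at 11.66 kHz.
100.46 kHz mod fs = 40.66 kHz.
40.66 kHz > fs/2 = 29.9 kHz, folds to fs − 40.66 kHz = 19.14 kHz.
Distinct values: {7.1 kHz, 11.66 kHz, 19.14 kHz, 27 kHz} → 4.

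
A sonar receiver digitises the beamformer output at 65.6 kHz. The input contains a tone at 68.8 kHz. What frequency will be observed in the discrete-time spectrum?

68.8 kHz mod fs = 3.2 kHz.
3.2 kHz ≤ fs/2 = 32.8 kHz, appears at 3.2 kHz.

3.2 kHz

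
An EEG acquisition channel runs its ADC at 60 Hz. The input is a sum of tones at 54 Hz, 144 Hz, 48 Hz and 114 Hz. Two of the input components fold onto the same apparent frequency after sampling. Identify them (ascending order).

54 Hz, 114 Hz

fs/2 = 30 Hz.
54 Hz > fs/2 = 30 Hz, folds to fs − 54 Hz = 6 Hz.
144 Hz mod fs = 24 Hz.
24 Hz ≤ fs/2 = 30 Hz, appears at 24 Hz.
48 Hz > fs/2 = 30 Hz, folds to fs − 48 Hz = 12 Hz.
114 Hz mod fs = 54 Hz.
54 Hz > fs/2 = 30 Hz, folds to fs − 54 Hz = 6 Hz.
54 Hz and 114 Hz both map to 6 Hz.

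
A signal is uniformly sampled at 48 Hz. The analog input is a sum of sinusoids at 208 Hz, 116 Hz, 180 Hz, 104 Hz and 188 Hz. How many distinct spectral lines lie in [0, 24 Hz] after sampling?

fs/2 = 24 Hz.
208 Hz mod fs = 16 Hz.
16 Hz ≤ fs/2 = 24 Hz, appears at 16 Hz.
116 Hz mod fs = 20 Hz.
20 Hz ≤ fs/2 = 24 Hz, appears at 20 Hz.
180 Hz mod fs = 36 Hz.
36 Hz > fs/2 = 24 Hz, folds to fs − 36 Hz = 12 Hz.
104 Hz mod fs = 8 Hz.
8 Hz ≤ fs/2 = 24 Hz, appears at 8 Hz.
188 Hz mod fs = 44 Hz.
44 Hz > fs/2 = 24 Hz, folds to fs − 44 Hz = 4 Hz.
Distinct values: {4 Hz, 8 Hz, 12 Hz, 16 Hz, 20 Hz} → 5.

5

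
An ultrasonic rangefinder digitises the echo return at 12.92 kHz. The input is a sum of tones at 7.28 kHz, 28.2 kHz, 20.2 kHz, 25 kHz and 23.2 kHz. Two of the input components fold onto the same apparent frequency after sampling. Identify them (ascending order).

fs/2 = 6.46 kHz.
7.28 kHz > fs/2 = 6.46 kHz, folds to fs − 7.28 kHz = 5.64 kHz.
28.2 kHz mod fs = 2.36 kHz.
2.36 kHz ≤ fs/2 = 6.46 kHz, appears at 2.36 kHz.
20.2 kHz mod fs = 7.28 kHz.
7.28 kHz > fs/2 = 6.46 kHz, folds to fs − 7.28 kHz = 5.64 kHz.
25 kHz mod fs = 12.08 kHz.
12.08 kHz > fs/2 = 6.46 kHz, folds to fs − 12.08 kHz = 0.84 kHz.
23.2 kHz mod fs = 10.28 kHz.
10.28 kHz > fs/2 = 6.46 kHz, folds to fs − 10.28 kHz = 2.64 kHz.
7.28 kHz and 20.2 kHz both map to 5.64 kHz.

7.28 kHz, 20.2 kHz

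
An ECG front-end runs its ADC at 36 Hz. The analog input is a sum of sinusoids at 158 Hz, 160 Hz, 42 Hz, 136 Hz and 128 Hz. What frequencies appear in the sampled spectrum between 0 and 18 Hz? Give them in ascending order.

fs/2 = 18 Hz.
158 Hz mod fs = 14 Hz.
14 Hz ≤ fs/2 = 18 Hz, appears at 14 Hz.
160 Hz mod fs = 16 Hz.
16 Hz ≤ fs/2 = 18 Hz, appears at 16 Hz.
42 Hz mod fs = 6 Hz.
6 Hz ≤ fs/2 = 18 Hz, appears at 6 Hz.
136 Hz mod fs = 28 Hz.
28 Hz > fs/2 = 18 Hz, folds to fs − 28 Hz = 8 Hz.
128 Hz mod fs = 20 Hz.
20 Hz > fs/2 = 18 Hz, folds to fs − 20 Hz = 16 Hz.
Distinct values: {6 Hz, 8 Hz, 14 Hz, 16 Hz}.

6 Hz, 8 Hz, 14 Hz, 16 Hz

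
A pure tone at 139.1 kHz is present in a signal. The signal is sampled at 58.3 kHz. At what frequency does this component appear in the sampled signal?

139.1 kHz mod fs = 22.5 kHz.
22.5 kHz ≤ fs/2 = 29.15 kHz, appears at 22.5 kHz.

22.5 kHz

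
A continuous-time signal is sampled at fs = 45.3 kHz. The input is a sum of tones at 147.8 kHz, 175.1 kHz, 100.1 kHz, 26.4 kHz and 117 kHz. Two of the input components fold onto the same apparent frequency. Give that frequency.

fs/2 = 22.65 kHz.
147.8 kHz mod fs = 11.9 kHz.
11.9 kHz ≤ fs/2 = 22.65 kHz, appears at 11.9 kHz.
175.1 kHz mod fs = 39.2 kHz.
39.2 kHz > fs/2 = 22.65 kHz, folds to fs − 39.2 kHz = 6.1 kHz.
100.1 kHz mod fs = 9.5 kHz.
9.5 kHz ≤ fs/2 = 22.65 kHz, appears at 9.5 kHz.
26.4 kHz > fs/2 = 22.65 kHz, folds to fs − 26.4 kHz = 18.9 kHz.
117 kHz mod fs = 26.4 kHz.
26.4 kHz > fs/2 = 22.65 kHz, folds to fs − 26.4 kHz = 18.9 kHz.
26.4 kHz and 117 kHz both map to 18.9 kHz.

18.9 kHz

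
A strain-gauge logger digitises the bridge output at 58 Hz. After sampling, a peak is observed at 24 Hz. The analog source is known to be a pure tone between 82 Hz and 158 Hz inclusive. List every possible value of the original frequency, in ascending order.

Frequencies that alias to 24 Hz are k·fs ± 24 Hz for integer k ≥ 0.
k=0: 24 Hz.
k=1: 34 Hz, 82 Hz.
k=2: 92 Hz, 140 Hz.
k=3: 150 Hz, 198 Hz.
k=4: 208 Hz, 256 Hz.
Within [82 Hz, 158 Hz]: 82 Hz, 92 Hz, 140 Hz, 150 Hz.

82 Hz, 92 Hz, 140 Hz, 150 Hz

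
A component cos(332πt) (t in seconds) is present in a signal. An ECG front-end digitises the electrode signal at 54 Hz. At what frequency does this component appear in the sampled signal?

4 Hz

ω = 332π rad/s → f = ω/(2π) = 166 Hz.
166 Hz mod fs = 4 Hz.
4 Hz ≤ fs/2 = 27 Hz, appears at 4 Hz.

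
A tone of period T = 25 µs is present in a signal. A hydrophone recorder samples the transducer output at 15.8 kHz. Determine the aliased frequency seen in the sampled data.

7.4 kHz

T = 25 µs → f = 1/T = 40 kHz.
40 kHz mod fs = 8.4 kHz.
8.4 kHz > fs/2 = 7.9 kHz, folds to fs − 8.4 kHz = 7.4 kHz.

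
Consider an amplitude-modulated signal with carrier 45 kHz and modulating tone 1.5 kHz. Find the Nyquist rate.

93 kHz

AM sidebands sit at fc ± fm = 43.5 kHz and 46.5 kHz.
Highest-frequency component: 46.5 kHz.
Nyquist rate = 2 × 46.5 kHz = 93 kHz.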